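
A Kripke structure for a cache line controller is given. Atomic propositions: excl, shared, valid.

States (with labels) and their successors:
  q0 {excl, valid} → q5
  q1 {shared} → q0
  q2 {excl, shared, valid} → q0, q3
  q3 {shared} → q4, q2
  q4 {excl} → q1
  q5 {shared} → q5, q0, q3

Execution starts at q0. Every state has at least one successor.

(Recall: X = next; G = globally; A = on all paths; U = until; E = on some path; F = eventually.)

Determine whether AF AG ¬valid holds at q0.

Violated

States satisfying AG ¬valid: ∅.
States satisfying AF AG ¬valid: ∅.
There is a path from q0 along which AG ¬valid never holds.
q0 ∉ Sat(AF AG ¬valid).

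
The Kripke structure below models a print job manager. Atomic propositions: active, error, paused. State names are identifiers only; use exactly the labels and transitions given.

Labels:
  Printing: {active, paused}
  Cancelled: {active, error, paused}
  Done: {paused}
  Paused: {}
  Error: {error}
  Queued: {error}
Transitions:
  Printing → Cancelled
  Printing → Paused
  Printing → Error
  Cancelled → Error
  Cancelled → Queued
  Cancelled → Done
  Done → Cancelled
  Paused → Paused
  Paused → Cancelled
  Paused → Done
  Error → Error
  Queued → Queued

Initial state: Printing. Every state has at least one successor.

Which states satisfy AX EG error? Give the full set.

States satisfying EG error: {Cancelled, Error, Queued}.
States satisfying AX EG error: {Done, Error, Queued}.

{Done, Error, Queued}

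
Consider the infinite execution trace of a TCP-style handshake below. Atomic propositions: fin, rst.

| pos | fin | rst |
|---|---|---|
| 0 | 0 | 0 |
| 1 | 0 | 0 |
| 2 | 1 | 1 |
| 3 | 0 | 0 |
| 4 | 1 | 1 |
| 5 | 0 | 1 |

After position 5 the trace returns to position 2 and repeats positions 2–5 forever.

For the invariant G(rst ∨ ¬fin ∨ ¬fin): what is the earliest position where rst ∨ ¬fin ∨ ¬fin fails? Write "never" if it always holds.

rst ∨ ¬fin ∨ ¬fin holds at every position 0..5, and those are all the positions the trace ever visits, so the invariant G(rst ∨ ¬fin ∨ ¬fin) is never violated.

never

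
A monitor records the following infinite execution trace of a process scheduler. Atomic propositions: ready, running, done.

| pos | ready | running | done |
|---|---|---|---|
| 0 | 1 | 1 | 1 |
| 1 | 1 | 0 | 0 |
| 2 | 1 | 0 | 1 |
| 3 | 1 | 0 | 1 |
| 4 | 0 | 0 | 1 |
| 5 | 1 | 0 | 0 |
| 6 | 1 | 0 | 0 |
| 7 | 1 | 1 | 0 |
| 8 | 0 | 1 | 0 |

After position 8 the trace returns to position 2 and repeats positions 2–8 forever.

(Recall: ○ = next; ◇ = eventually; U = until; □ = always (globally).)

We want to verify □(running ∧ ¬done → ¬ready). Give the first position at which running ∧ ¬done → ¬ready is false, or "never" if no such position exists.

Check running ∧ ¬done → ¬ready at each position in order: 0 ✓, 1 ✓, 2 ✓, 3 ✓, 4 ✓, 5 ✓, 6 ✓.
At position 7 the labels are {ready, running}, so running ∧ ¬done → ¬ready is false there. This is the first violation.

7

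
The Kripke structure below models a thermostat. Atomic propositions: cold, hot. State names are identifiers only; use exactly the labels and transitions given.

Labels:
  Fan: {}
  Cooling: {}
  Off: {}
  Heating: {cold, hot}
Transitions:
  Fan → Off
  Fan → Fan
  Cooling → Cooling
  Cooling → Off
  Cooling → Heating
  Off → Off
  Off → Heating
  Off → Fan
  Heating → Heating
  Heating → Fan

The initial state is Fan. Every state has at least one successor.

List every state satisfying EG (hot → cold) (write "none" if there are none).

{Fan, Cooling, Off, Heating}

States satisfying hot → cold: {Fan, Cooling, Off, Heating}.
States satisfying EG (hot → cold): {Fan, Cooling, Off, Heating}.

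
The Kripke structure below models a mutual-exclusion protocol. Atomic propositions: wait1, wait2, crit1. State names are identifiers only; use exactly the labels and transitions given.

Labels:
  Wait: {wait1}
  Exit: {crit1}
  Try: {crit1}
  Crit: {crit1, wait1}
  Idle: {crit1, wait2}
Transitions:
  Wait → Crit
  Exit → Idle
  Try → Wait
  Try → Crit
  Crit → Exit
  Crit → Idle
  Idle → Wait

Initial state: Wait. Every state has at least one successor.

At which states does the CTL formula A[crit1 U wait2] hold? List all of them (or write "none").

{Exit, Crit, Idle}

States satisfying crit1: {Exit, Try, Crit, Idle}.
States satisfying wait2: {Idle}.
States satisfying A[crit1 U wait2]: {Exit, Crit, Idle}.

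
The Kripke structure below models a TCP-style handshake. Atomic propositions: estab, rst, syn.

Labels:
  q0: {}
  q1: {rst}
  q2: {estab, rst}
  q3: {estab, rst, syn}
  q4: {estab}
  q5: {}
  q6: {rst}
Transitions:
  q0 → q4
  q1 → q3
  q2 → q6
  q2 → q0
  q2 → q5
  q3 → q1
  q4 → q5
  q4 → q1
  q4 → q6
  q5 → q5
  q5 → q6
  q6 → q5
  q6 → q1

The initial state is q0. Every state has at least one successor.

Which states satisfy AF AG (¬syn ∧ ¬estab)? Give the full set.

States satisfying AG (¬syn ∧ ¬estab): ∅.
States satisfying AF AG (¬syn ∧ ¬estab): ∅.

none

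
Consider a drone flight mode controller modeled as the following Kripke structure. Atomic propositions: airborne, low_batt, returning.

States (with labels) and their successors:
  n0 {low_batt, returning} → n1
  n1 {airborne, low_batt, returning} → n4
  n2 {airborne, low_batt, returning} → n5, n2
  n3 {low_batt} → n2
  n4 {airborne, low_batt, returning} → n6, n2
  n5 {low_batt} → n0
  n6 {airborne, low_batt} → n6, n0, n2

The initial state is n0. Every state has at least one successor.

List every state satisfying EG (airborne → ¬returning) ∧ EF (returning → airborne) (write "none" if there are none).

{n6}

States satisfying airborne → ¬returning: {n0, n3, n5, n6}.
States satisfying EG (airborne → ¬returning): {n6}.
States satisfying returning → airborne: {n1, n2, n3, n4, n5, n6}.
States satisfying EF (returning → airborne): {n0, n1, n2, n3, n4, n5, n6}.
States satisfying EG (airborne → ¬returning) ∧ EF (returning → airborne): {n6}.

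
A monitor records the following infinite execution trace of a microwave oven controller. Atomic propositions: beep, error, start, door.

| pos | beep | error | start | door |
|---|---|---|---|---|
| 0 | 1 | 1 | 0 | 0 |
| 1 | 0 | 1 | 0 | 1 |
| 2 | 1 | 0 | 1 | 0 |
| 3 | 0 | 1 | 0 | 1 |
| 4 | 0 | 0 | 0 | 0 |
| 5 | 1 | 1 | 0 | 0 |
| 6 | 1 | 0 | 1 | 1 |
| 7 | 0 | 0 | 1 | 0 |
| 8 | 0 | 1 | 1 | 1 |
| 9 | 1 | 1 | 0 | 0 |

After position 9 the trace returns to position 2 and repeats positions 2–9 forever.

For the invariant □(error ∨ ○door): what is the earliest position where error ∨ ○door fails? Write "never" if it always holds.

4

Check error ∨ ○door at each position in order: 0 ✓, 1 ✓, 2 ✓, 3 ✓.
At position 4 the labels are {} and the next position 5 has {beep, error}, so error ∨ ○door is false there. This is the first violation.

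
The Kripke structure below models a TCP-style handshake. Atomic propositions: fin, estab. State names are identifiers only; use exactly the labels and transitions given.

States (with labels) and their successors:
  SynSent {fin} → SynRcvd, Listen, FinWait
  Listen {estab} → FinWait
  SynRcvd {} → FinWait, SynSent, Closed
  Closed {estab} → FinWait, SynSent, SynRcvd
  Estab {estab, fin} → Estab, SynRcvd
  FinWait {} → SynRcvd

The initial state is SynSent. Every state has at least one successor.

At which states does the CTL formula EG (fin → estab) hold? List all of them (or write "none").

States satisfying fin → estab: {Listen, SynRcvd, Closed, Estab, FinWait}.
States satisfying EG (fin → estab): {Listen, SynRcvd, Closed, Estab, FinWait}.

{Listen, SynRcvd, Closed, Estab, FinWait}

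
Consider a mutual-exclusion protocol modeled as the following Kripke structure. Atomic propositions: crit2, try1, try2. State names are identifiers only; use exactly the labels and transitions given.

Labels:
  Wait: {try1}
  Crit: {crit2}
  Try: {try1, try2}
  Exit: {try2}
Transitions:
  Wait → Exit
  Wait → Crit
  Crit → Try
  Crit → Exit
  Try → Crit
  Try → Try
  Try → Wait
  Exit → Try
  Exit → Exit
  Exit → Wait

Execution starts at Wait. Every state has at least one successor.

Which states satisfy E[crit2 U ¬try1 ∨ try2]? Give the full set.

{Crit, Try, Exit}

States satisfying crit2: {Crit}.
States satisfying ¬try1 ∨ try2: {Crit, Try, Exit}.
States satisfying E[crit2 U ¬try1 ∨ try2]: {Crit, Try, Exit}.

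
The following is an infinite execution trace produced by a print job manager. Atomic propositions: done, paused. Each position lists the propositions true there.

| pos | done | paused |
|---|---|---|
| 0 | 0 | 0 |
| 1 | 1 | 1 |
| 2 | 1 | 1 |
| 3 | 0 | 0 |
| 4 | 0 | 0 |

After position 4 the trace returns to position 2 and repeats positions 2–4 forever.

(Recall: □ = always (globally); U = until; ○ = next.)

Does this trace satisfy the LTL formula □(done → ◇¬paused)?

Yes

done → ◇¬paused holds at every position 0..4, and those are all positions ever visited, so □(done → ◇¬paused) holds.
Positions where done holds: 1, 2.
Check ◇¬paused at each: 1→ok, 2→ok.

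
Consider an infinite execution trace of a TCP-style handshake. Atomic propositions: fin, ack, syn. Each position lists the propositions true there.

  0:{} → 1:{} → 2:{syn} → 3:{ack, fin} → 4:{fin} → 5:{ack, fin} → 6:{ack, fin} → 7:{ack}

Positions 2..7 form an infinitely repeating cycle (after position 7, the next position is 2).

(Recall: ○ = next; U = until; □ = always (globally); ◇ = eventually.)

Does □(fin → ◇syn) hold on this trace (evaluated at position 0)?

fin → ◇syn holds at every position 0..7, and those are all positions ever visited, so □(fin → ◇syn) holds.
Positions where fin holds: 3, 4, 5, 6.
Check ◇syn at each: 3→ok, 4→ok, 5→ok, 6→ok.

Yes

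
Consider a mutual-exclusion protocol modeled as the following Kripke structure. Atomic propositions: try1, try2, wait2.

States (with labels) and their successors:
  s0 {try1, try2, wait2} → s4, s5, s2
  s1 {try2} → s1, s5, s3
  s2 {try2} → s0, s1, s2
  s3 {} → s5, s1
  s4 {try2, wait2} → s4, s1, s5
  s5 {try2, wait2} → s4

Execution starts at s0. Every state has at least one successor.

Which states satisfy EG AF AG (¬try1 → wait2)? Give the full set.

none

States satisfying AF AG (¬try1 → wait2): ∅.
States satisfying EG AF AG (¬try1 → wait2): ∅.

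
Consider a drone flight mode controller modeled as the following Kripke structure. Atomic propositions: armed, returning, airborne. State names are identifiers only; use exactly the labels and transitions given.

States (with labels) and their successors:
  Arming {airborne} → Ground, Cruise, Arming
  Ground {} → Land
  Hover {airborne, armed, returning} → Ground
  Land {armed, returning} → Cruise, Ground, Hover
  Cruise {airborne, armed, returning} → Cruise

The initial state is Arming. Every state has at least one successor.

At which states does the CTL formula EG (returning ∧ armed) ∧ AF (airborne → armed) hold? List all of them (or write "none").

{Land, Cruise}

States satisfying returning ∧ armed: {Hover, Land, Cruise}.
States satisfying EG (returning ∧ armed): {Land, Cruise}.
States satisfying airborne → armed: {Ground, Hover, Land, Cruise}.
States satisfying AF (airborne → armed): {Ground, Hover, Land, Cruise}.
States satisfying EG (returning ∧ armed) ∧ AF (airborne → armed): {Land, Cruise}.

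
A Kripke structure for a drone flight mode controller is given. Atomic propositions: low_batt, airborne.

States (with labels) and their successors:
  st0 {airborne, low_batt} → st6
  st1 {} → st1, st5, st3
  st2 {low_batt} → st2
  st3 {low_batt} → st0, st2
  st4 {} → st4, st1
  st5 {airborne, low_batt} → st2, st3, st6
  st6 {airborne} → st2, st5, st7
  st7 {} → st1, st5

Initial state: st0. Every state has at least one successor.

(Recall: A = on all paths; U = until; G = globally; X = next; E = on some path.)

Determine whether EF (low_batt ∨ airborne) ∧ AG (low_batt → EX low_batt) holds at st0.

States satisfying low_batt ∨ airborne: {st0, st2, st3, st5, st6}.
States satisfying EF (low_batt ∨ airborne): {st0, st1, st2, st3, st4, st5, st6, st7}.
States satisfying low_batt → EX low_batt: {st1, st2, st3, st4, st5, st6, st7}.
States satisfying AG (low_batt → EX low_batt): {st2}.
States satisfying EF (low_batt ∨ airborne) ∧ AG (low_batt → EX low_batt): {st2}.
st0 ∉ Sat(EF (low_batt ∨ airborne) ∧ AG (low_batt → EX low_batt)).

Violated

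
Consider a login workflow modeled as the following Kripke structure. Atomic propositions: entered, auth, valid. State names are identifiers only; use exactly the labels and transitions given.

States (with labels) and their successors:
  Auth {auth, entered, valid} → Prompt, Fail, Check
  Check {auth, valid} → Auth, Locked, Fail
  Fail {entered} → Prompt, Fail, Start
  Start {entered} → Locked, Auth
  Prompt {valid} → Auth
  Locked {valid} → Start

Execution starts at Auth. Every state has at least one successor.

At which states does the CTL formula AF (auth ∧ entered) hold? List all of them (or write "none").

States satisfying auth ∧ entered: {Auth}.
States satisfying AF (auth ∧ entered): {Auth, Prompt}.

{Auth, Prompt}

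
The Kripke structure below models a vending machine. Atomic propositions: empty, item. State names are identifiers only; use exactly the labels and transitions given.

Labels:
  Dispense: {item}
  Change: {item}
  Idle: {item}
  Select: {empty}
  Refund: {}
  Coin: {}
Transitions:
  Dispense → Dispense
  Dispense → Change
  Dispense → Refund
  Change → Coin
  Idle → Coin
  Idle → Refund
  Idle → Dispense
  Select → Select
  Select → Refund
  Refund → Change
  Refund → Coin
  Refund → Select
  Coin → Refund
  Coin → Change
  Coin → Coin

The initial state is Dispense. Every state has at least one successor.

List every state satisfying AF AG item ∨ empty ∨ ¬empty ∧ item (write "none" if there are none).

{Dispense, Change, Idle, Select}

States satisfying AG item: ∅.
States satisfying AF AG item: ∅.
States satisfying ¬empty: {Dispense, Change, Idle, Refund, Coin}.
States satisfying ¬empty ∧ item: {Dispense, Change, Idle}.
States satisfying empty ∨ ¬empty ∧ item: {Dispense, Change, Idle, Select}.
States satisfying AF AG item ∨ empty ∨ ¬empty ∧ item: {Dispense, Change, Idle, Select}.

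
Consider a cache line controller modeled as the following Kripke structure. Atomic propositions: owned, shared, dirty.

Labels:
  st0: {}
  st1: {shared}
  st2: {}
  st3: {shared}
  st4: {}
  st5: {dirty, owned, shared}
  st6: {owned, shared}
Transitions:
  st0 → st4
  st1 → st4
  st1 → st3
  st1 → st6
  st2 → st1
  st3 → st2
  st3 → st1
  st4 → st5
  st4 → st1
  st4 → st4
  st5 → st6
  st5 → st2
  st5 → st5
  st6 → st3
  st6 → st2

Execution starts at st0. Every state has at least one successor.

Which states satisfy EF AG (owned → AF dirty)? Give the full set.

none

States satisfying AG (owned → AF dirty): ∅.
States satisfying EF AG (owned → AF dirty): ∅.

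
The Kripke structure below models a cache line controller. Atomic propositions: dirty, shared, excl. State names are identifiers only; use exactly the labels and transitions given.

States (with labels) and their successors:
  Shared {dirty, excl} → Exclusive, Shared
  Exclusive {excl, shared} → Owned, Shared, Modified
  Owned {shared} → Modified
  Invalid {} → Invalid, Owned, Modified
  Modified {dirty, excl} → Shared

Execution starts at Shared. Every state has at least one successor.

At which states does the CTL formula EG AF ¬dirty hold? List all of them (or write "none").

States satisfying AF ¬dirty: {Exclusive, Owned, Invalid}.
States satisfying EG AF ¬dirty: {Invalid}.

{Invalid}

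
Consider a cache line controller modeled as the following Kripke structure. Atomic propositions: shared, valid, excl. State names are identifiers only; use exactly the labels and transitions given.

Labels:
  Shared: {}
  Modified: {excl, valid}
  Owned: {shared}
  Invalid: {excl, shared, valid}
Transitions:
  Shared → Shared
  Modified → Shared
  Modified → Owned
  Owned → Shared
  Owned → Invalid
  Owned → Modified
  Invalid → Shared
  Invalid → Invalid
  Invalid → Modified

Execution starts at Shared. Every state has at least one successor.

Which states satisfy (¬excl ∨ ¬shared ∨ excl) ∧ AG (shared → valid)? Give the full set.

{Shared}

States satisfying ¬excl: {Shared, Owned}.
States satisfying ¬shared: {Shared, Modified}.
States satisfying ¬excl ∨ ¬shared: {Shared, Modified, Owned}.
States satisfying ¬excl ∨ ¬shared ∨ excl: {Shared, Modified, Owned, Invalid}.
States satisfying shared → valid: {Shared, Modified, Invalid}.
States satisfying AG (shared → valid): {Shared}.
States satisfying (¬excl ∨ ¬shared ∨ excl) ∧ AG (shared → valid): {Shared}.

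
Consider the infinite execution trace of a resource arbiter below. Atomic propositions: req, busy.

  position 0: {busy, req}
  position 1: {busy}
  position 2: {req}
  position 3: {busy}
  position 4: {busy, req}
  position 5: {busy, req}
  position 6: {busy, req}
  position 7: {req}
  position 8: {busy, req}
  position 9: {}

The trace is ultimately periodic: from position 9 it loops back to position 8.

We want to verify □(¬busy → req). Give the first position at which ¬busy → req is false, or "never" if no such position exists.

Check ¬busy → req at each position in order: 0 ✓, 1 ✓, 2 ✓, 3 ✓, 4 ✓, 5 ✓, 6 ✓, 7 ✓, 8 ✓.
At position 9 the labels are {}, so ¬busy → req is false there. This is the first violation.

9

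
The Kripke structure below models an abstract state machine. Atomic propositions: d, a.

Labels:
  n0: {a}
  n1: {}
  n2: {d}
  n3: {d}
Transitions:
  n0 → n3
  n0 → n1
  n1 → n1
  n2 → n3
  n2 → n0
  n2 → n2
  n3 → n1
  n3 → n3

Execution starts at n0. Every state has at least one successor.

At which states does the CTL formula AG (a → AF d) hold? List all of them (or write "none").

{n1, n3}

States satisfying a → AF d: {n1, n2, n3}.
States satisfying AG (a → AF d): {n1, n3}.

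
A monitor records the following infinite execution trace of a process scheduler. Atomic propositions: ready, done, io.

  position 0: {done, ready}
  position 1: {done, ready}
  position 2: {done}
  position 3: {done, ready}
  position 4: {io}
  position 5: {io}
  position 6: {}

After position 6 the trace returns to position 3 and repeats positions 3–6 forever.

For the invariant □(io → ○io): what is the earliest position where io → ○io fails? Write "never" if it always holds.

5

Check io → ○io at each position in order: 0 ✓, 1 ✓, 2 ✓, 3 ✓, 4 ✓.
At position 5 the labels are {io} and the next position 6 has {}, so io → ○io is false there. This is the first violation.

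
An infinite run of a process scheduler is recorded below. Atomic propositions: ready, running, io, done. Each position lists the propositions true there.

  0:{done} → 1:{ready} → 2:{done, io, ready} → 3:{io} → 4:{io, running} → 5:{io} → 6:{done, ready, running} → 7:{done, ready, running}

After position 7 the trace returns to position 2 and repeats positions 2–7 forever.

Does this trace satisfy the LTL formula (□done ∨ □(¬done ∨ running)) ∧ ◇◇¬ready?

No

◇¬ready holds at position 0, which is reachable from 0, so ◇◇¬ready holds.
At position 0: □done ∨ □(¬done ∨ running) is false; ◇◇¬ready is true; so (□done ∨ □(¬done ∨ running)) ∧ ◇◇¬ready is false.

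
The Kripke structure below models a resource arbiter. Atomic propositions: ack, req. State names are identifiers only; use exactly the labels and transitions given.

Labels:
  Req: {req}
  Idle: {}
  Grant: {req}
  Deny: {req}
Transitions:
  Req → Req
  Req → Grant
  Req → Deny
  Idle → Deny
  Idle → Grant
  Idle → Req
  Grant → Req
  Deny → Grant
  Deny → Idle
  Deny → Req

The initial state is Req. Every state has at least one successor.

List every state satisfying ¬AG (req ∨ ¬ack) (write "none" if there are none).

none

States satisfying req ∨ ¬ack: {Req, Idle, Grant, Deny}.
States satisfying AG (req ∨ ¬ack): {Req, Idle, Grant, Deny}.
States satisfying ¬AG (req ∨ ¬ack): ∅.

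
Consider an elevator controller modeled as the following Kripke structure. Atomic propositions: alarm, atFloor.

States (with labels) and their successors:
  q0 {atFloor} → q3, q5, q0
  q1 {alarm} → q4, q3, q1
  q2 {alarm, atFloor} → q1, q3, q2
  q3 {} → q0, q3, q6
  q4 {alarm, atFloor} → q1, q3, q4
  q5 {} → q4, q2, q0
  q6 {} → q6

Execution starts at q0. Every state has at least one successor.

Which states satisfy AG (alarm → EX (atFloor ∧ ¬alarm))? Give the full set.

States satisfying alarm → EX (atFloor ∧ ¬alarm): {q0, q3, q5, q6}.
States satisfying AG (alarm → EX (atFloor ∧ ¬alarm)): {q6}.

{q6}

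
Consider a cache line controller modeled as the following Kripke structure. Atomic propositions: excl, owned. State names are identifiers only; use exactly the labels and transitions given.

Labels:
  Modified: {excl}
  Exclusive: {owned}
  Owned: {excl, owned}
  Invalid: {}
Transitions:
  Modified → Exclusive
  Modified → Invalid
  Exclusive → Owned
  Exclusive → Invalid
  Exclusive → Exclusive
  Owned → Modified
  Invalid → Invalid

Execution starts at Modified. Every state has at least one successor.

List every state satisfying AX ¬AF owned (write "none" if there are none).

{Owned, Invalid}

States satisfying ¬AF owned: {Modified, Invalid}.
States satisfying AX ¬AF owned: {Owned, Invalid}.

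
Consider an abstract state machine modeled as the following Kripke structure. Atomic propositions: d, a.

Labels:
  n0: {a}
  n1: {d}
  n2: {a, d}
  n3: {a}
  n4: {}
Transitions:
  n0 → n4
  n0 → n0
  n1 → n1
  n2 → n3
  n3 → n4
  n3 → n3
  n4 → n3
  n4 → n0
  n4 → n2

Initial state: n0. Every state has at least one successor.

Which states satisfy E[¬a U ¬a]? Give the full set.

States satisfying ¬a: {n1, n4}.
States satisfying E[¬a U ¬a]: {n1, n4}.

{n1, n4}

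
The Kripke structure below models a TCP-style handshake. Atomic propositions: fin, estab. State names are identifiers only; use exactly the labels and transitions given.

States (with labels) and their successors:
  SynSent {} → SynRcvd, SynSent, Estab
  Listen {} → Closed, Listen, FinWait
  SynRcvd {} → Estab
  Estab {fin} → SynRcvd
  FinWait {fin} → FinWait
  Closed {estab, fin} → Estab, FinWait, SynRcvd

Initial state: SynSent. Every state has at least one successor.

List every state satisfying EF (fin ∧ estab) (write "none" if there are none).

States satisfying fin ∧ estab: {Closed}.
States satisfying EF (fin ∧ estab): {Listen, Closed}.

{Listen, Closed}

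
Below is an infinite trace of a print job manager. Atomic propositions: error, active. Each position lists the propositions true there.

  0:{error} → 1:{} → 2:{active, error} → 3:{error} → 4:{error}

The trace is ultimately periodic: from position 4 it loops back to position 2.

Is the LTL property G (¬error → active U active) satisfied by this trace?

¬error → active U active must hold at every position from 0 onward. It fails at position 1, so G (¬error → active U active) is false.
Positions where ¬error holds: 1.
Check active U active at each: 1→fails.

Does not hold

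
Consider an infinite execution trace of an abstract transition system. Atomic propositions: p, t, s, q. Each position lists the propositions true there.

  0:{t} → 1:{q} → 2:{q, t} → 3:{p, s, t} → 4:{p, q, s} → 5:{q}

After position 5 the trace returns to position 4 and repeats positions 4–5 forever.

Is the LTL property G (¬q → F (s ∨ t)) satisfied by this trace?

Satisfied

¬q → F (s ∨ t) holds at every position 0..5, and those are all positions ever visited, so G (¬q → F (s ∨ t)) holds.
Positions where ¬q holds: 0, 3.
Check F (s ∨ t) at each: 0→ok, 3→ok.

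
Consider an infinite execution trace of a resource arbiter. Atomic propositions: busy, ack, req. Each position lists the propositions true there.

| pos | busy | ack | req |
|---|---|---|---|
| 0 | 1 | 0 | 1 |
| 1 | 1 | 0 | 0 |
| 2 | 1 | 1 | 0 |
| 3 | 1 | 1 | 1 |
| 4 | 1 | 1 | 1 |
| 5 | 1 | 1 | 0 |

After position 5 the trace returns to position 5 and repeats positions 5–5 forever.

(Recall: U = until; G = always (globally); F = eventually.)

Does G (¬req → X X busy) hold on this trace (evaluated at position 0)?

Satisfied

¬req → X X busy holds at every position 0..5, and those are all positions ever visited, so G (¬req → X X busy) holds.
Positions where ¬req holds: 1, 2, 5.
Check X X busy at each: 1→ok, 2→ok, 5→ok.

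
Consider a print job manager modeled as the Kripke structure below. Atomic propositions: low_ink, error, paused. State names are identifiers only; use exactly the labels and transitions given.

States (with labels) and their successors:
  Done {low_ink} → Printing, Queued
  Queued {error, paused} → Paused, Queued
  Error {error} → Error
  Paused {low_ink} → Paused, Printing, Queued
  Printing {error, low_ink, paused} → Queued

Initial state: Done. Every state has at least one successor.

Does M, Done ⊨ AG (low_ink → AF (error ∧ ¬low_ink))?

States satisfying low_ink → AF (error ∧ ¬low_ink): {Done, Queued, Error, Printing}.
States satisfying AG (low_ink → AF (error ∧ ¬low_ink)): {Error}.
Paused is reachable from Done and violates low_ink → AF (error ∧ ¬low_ink), so AG fails at Done.
Done ∉ Sat(AG (low_ink → AF (error ∧ ¬low_ink))).

No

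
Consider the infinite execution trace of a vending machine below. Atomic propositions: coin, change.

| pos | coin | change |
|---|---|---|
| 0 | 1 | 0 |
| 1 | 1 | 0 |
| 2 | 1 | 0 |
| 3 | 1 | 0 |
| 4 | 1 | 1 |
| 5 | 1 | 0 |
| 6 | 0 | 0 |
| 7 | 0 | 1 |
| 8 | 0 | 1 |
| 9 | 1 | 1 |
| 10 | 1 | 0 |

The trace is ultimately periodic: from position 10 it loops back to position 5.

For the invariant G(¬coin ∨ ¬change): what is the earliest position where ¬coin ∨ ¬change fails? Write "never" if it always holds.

Check ¬coin ∨ ¬change at each position in order: 0 ✓, 1 ✓, 2 ✓, 3 ✓.
At position 4 the labels are {change, coin}, so ¬coin ∨ ¬change is false there. This is the first violation.

4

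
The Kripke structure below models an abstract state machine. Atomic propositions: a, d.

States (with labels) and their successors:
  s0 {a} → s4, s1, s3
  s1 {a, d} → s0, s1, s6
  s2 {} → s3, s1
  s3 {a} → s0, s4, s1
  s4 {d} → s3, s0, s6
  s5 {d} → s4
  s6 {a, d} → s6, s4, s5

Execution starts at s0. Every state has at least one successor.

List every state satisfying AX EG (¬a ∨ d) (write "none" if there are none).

{s5, s6}

States satisfying EG (¬a ∨ d): {s1, s2, s4, s5, s6}.
States satisfying AX EG (¬a ∨ d): {s5, s6}.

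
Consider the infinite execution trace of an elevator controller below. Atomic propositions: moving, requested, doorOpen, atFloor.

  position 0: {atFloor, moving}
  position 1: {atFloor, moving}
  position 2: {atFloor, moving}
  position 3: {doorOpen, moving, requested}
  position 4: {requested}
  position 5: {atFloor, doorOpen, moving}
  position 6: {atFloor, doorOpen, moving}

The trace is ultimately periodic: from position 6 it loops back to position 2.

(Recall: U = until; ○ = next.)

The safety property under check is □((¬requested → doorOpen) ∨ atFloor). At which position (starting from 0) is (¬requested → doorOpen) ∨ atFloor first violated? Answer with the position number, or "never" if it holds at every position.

(¬requested → doorOpen) ∨ atFloor holds at every position 0..6, and those are all the positions the trace ever visits, so the invariant □((¬requested → doorOpen) ∨ atFloor) is never violated.

never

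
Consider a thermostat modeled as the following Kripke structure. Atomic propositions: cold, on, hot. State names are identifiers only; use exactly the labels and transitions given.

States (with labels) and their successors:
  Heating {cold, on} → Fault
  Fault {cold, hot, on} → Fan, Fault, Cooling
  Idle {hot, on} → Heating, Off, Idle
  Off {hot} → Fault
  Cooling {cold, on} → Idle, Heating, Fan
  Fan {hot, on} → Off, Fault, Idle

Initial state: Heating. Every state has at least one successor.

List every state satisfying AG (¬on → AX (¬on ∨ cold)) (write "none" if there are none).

{Heating, Fault, Idle, Off, Cooling, Fan}

States satisfying ¬on → AX (¬on ∨ cold): {Heating, Fault, Idle, Off, Cooling, Fan}.
States satisfying AG (¬on → AX (¬on ∨ cold)): {Heating, Fault, Idle, Off, Cooling, Fan}.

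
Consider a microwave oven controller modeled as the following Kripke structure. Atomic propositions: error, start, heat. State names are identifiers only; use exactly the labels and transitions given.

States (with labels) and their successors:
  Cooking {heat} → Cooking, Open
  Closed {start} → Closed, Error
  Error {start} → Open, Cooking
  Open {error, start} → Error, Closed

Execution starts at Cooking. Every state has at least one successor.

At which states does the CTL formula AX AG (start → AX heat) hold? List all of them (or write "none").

none

States satisfying AG (start → AX heat): ∅.
States satisfying AX AG (start → AX heat): ∅.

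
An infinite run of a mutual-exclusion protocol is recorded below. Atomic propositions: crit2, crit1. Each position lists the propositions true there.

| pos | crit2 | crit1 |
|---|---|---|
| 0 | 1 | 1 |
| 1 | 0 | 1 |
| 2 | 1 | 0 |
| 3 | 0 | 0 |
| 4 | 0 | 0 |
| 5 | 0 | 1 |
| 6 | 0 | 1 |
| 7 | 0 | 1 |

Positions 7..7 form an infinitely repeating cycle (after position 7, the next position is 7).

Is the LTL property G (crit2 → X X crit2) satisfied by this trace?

crit2 → X X crit2 must hold at every position from 0 onward. It fails at position 2, so G (crit2 → X X crit2) is false.
Positions where crit2 holds: 0, 2.
Check X X crit2 at each: 0→ok, 2→fails.

Does not hold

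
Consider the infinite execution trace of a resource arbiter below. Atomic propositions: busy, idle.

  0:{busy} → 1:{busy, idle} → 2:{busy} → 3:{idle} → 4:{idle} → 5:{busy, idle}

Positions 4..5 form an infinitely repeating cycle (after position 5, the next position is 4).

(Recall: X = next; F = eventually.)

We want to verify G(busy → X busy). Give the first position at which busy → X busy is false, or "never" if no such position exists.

2

Check busy → X busy at each position in order: 0 ✓, 1 ✓.
At position 2 the labels are {busy} and the next position 3 has {idle}, so busy → X busy is false there. This is the first violation.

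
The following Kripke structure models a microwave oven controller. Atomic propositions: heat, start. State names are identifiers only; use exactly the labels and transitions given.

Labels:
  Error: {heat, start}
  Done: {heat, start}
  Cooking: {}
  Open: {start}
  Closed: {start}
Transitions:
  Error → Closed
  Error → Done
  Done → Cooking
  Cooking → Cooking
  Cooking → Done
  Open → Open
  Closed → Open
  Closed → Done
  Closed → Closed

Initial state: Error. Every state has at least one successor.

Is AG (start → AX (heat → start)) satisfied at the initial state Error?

States satisfying start → AX (heat → start): {Error, Done, Cooking, Open, Closed}.
States satisfying AG (start → AX (heat → start)): {Error, Done, Cooking, Open, Closed}.
Every state reachable from Error satisfies start → AX (heat → start).
Error ∈ Sat(AG (start → AX (heat → start))).

Satisfied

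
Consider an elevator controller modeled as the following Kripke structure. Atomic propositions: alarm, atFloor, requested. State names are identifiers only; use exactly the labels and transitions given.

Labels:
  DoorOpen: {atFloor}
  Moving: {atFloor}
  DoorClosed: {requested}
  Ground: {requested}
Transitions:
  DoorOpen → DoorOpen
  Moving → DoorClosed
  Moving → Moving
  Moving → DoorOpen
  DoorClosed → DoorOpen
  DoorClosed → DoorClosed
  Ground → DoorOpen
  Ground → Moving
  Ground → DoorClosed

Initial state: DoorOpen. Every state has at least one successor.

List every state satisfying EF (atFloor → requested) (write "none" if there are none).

States satisfying atFloor → requested: {DoorClosed, Ground}.
States satisfying EF (atFloor → requested): {Moving, DoorClosed, Ground}.

{Moving, DoorClosed, Ground}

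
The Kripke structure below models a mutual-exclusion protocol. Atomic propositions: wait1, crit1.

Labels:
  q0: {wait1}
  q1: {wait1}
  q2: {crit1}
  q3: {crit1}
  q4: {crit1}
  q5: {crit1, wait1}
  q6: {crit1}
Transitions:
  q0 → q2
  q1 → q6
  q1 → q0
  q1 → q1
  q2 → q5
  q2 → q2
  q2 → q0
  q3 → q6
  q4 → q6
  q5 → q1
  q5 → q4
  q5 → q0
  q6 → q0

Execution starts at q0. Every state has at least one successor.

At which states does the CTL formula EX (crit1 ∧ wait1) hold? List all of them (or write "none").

{q2}

States satisfying crit1 ∧ wait1: {q5}.
States satisfying EX (crit1 ∧ wait1): {q2}.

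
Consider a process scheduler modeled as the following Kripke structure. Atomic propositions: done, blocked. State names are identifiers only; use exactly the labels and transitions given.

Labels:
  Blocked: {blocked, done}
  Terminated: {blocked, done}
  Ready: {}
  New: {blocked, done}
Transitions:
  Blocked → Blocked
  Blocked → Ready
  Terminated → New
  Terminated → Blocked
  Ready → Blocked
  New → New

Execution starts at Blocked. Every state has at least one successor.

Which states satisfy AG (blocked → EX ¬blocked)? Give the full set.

{Blocked, Ready}

States satisfying blocked → EX ¬blocked: {Blocked, Ready}.
States satisfying AG (blocked → EX ¬blocked): {Blocked, Ready}.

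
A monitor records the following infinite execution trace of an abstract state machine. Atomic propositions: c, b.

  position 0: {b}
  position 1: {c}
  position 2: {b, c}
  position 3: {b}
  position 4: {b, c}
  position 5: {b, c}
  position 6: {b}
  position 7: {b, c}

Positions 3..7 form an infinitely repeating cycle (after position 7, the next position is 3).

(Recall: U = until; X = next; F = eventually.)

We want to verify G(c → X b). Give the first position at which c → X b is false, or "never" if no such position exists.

never

c → X b holds at every position 0..7, and those are all the positions the trace ever visits, so the invariant G(c → X b) is never violated.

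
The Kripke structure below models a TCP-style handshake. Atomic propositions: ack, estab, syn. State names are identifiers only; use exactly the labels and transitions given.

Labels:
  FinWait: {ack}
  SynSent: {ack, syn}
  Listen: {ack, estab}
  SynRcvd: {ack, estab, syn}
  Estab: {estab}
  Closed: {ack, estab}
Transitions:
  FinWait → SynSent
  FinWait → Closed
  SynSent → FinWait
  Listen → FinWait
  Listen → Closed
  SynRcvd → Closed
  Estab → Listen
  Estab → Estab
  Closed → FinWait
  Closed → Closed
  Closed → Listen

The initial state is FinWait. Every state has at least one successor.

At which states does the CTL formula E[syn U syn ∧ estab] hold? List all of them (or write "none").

{SynRcvd}

States satisfying syn: {SynSent, SynRcvd}.
States satisfying syn ∧ estab: {SynRcvd}.
States satisfying E[syn U syn ∧ estab]: {SynRcvd}.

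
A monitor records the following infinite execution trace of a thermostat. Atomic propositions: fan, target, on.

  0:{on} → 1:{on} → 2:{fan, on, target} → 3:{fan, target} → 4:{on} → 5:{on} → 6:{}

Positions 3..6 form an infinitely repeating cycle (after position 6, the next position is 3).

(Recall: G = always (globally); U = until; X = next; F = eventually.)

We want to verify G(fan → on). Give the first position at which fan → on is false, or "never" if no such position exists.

3

Check fan → on at each position in order: 0 ✓, 1 ✓, 2 ✓.
At position 3 the labels are {fan, target}, so fan → on is false there. This is the first violation.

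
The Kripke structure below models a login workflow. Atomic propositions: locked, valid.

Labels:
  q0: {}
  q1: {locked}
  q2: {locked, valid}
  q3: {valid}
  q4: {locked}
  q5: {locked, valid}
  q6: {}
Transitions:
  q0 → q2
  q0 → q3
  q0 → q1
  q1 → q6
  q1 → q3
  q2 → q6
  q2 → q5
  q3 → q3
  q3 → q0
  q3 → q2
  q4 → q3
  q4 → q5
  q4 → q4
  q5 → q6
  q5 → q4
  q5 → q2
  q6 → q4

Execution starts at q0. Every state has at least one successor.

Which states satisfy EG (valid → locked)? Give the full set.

{q0, q1, q2, q4, q5, q6}

States satisfying valid → locked: {q0, q1, q2, q4, q5, q6}.
States satisfying EG (valid → locked): {q0, q1, q2, q4, q5, q6}.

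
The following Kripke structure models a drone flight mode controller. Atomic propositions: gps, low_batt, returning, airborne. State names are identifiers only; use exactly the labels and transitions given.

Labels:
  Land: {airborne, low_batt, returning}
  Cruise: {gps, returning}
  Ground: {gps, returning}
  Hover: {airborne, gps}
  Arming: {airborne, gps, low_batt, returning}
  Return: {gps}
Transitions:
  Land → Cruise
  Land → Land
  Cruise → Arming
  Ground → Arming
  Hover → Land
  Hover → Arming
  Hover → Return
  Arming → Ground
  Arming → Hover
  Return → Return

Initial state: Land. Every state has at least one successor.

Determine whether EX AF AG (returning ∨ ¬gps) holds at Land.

No

States satisfying AF AG (returning ∨ ¬gps): ∅.
States satisfying EX AF AG (returning ∨ ¬gps): ∅.
No suitable path/successor from Land witnesses the formula.
Land ∉ Sat(EX AF AG (returning ∨ ¬gps)).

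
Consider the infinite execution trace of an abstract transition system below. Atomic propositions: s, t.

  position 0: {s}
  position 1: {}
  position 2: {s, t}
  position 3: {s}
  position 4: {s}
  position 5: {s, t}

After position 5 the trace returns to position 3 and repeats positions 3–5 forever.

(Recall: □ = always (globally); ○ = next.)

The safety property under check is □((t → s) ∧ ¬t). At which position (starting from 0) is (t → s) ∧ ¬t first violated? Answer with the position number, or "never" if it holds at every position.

Check (t → s) ∧ ¬t at each position in order: 0 ✓, 1 ✓.
At position 2 the labels are {s, t}, so (t → s) ∧ ¬t is false there. This is the first violation.

2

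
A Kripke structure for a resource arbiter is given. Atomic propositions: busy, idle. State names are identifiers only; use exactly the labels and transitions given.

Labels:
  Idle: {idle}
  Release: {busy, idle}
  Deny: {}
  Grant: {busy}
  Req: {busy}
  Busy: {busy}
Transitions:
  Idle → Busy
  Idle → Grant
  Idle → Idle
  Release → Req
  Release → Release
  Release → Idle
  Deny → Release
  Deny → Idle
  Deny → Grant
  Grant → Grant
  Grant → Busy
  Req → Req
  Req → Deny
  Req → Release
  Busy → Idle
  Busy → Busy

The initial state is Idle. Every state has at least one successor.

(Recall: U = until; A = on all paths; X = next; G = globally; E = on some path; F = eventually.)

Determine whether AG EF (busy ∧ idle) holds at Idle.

Violated

States satisfying EF (busy ∧ idle): {Release, Deny, Req}.
States satisfying AG EF (busy ∧ idle): ∅.
Busy is reachable from Idle and violates EF (busy ∧ idle), so AG fails at Idle.
Idle ∉ Sat(AG EF (busy ∧ idle)).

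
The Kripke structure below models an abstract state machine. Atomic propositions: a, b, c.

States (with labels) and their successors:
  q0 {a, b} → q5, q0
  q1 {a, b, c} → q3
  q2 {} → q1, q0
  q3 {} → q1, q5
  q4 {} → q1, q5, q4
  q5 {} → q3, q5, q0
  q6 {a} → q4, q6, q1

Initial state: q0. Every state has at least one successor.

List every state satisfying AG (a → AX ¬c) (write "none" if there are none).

{q0, q1, q2, q3, q4, q5}

States satisfying a → AX ¬c: {q0, q1, q2, q3, q4, q5}.
States satisfying AG (a → AX ¬c): {q0, q1, q2, q3, q4, q5}.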